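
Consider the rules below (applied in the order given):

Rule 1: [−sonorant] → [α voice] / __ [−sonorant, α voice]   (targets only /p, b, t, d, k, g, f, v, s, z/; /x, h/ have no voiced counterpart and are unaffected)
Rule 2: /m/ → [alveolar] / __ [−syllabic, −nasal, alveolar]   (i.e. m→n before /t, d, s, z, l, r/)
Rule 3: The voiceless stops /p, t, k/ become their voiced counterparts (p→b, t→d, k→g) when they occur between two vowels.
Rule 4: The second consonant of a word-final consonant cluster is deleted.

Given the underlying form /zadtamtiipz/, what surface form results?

zattantiib

Rule 1 (regressive voicing assimilation): /d/ precedes the voiceless obstruent /t/, so it devoices to [t] by assimilation. /p/ precedes the voiced obstruent /z/, so it voices to [b] by assimilation. /zadtamtiipz/ → zattamtiibz.
Rule 2 (nasal place assimilation): /m/ precedes the alveolar consonant /t/, so it assimilates in place to [n]. /zattamtiibz/ → zattantiibz.
Rule 3 (intervocalic voicing): no segment meets the environment; /zattantiibz/ is unchanged.
Rule 4 (final cluster simplification): /z/ is the second consonant of a word-final cluster /bz/, so it deletes. /zattantiibz/ → zattantiib.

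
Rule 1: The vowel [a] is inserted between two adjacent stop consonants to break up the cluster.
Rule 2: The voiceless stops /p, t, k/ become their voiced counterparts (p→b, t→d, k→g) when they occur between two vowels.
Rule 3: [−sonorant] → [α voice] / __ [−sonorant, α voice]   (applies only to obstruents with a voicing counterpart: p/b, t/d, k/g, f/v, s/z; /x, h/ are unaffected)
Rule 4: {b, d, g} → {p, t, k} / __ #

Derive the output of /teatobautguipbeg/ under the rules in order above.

teadobaudaguibabek

Rule 1 (stop-cluster a-epenthesis): /t/ and /g/ form a stop–stop cluster, so [a] is inserted between them. /p/ and /b/ form a stop–stop cluster, so [a] is inserted between them. /teatobautguipbeg/ → teatobautaguipabeg.
Rule 2 (intervocalic voicing): /t/ is a voiceless stop between vowels /a/ and /o/, so it voices to [d]. /t/ is a voiceless stop between vowels /u/ and /a/, so it voices to [d]. /p/ is a voiceless stop between vowels /i/ and /a/, so it voices to [b]. /teatobautaguipabeg/ → teadobaudaguibabeg.
Rule 3 (regressive voicing assimilation): no segment meets the environment; /teadobaudaguibabeg/ is unchanged.
Rule 4 (final devoicing): /g/ is a voiced stop in word-final position, so it devoices to [k]. /teadobaudaguibabeg/ → teadobaudaguibabek.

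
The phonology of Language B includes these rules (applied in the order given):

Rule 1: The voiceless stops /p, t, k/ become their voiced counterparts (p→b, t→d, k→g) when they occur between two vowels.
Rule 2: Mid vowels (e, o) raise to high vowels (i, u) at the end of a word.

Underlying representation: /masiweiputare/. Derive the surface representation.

masiweibudari

Rule 1 (intervocalic voicing): /p/ is a voiceless stop between vowels /i/ and /u/, so it voices to [b]. /t/ is a voiceless stop between vowels /u/ and /a/, so it voices to [d]. /masiweiputare/ → masiweibudare.
Rule 2 (final vowel raising): /e/ is a mid vowel in word-final position, so it raises to [i]. /masiweibudare/ → masiweibudari.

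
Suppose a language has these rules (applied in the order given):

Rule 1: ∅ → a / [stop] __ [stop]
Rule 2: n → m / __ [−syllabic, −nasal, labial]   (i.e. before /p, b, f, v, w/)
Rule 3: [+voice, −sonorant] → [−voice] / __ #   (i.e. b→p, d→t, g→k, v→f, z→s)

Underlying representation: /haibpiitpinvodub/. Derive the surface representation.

Rule 1 (stop-cluster a-epenthesis): /b/ and /p/ form a stop–stop cluster, so [a] is inserted between them. /t/ and /p/ form a stop–stop cluster, so [a] is inserted between them. /haibpiitpinvodub/ → haibapiitapinvodub.
Rule 2 (nasal place assimilation): /n/ precedes the labial consonant /v/, so it assimilates in place to [m]. /haibapiitapinvodub/ → haibapiitapimvodub.
Rule 3 (final devoicing): /b/ is a voiced obstruent in word-final position, so it devoices to [p]. /haibapiitapimvodub/ → haibapiitapimvodup.

haibapiitapimvodup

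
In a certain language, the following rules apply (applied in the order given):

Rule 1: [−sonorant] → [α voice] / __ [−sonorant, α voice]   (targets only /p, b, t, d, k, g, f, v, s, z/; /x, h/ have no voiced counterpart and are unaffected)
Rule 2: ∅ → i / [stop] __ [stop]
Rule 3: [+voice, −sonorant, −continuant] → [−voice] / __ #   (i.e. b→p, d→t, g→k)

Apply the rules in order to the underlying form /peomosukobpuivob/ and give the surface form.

peomosukopipuivop

Rule 1 (regressive voicing assimilation): /b/ precedes the voiceless obstruent /p/, so it devoices to [p] by assimilation. /peomosukobpuivob/ → peomosukoppuivob.
Rule 2 (stop-cluster i-epenthesis): /p/ and /p/ form a stop–stop cluster, so [i] is inserted between them. /peomosukoppuivob/ → peomosukopipuivob.
Rule 3 (final devoicing): /b/ is a voiced stop in word-final position, so it devoices to [p]. /peomosukopipuivob/ → peomosukopipuivop.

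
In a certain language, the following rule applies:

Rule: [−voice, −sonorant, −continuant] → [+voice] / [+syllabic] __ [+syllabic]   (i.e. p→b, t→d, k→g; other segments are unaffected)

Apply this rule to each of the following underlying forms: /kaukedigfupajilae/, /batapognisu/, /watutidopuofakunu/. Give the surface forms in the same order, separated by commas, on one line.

/kaukedigfupajilae/: /k/ is a voiceless stop between vowels /u/ and /e/, so it voices to [g]. /p/ is a voiceless stop between vowels /u/ and /a/, so it voices to [b]. → [kaugedigfubajilae].
/batapognisu/: /t/ is a voiceless stop between vowels /a/ and /a/, so it voices to [d]. /p/ is a voiceless stop between vowels /a/ and /o/, so it voices to [b]. → [badabognisu].
/watutidopuofakunu/: /t/ is a voiceless stop between vowels /a/ and /u/, so it voices to [d]. /t/ is a voiceless stop between vowels /u/ and /i/, so it voices to [d]. /p/ is a voiceless stop between vowels /o/ and /u/, so it voices to [b]. /k/ is a voiceless stop between vowels /a/ and /u/, so it voices to [g]. → [wadudidobuofagunu].

kaugedigfubajilae, badabognisu, wadudidobuofagunu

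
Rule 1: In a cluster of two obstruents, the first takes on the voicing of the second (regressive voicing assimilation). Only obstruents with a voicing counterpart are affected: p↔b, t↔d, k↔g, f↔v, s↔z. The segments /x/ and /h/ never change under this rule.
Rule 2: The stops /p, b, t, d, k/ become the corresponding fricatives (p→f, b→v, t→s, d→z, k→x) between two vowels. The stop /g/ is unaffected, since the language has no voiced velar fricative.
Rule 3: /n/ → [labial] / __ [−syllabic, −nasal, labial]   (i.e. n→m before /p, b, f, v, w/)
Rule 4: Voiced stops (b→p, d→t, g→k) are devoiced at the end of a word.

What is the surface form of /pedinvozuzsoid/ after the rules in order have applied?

pezimvozussoit

Rule 1 (regressive voicing assimilation): /z/ precedes the voiceless obstruent /s/, so it devoices to [s] by assimilation. /pedinvozuzsoid/ → pedinvozussoid.
Rule 2 (intervocalic spirantization): /d/ is a stop between vowels /e/ and /i/, so it spirantizes to the fricative [z]. /pedinvozussoid/ → pezinvozussoid.
Rule 3 (nasal place assimilation): /n/ precedes the labial consonant /v/, so it assimilates in place to [m]. /pezinvozussoid/ → pezimvozussoid.
Rule 4 (final devoicing): /d/ is a voiced stop in word-final position, so it devoices to [t]. /pezimvozussoid/ → pezimvozussoit.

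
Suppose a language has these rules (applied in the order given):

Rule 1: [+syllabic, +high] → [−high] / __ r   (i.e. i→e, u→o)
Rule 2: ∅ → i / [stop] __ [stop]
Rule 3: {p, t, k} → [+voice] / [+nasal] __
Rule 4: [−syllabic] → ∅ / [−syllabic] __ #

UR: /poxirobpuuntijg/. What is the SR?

Rule 1 (pre-rhotic lowering): /i/ is a high vowel immediately before /r/, so it lowers to [e]. /poxirobpuuntijg/ → poxerobpuuntijg.
Rule 2 (stop-cluster i-epenthesis): /b/ and /p/ form a stop–stop cluster, so [i] is inserted between them. /poxerobpuuntijg/ → poxerobipuuntijg.
Rule 3 (post-nasal voicing): /t/ is a voiceless stop immediately after the nasal /n/, so it voices to [d]. /poxerobipuuntijg/ → poxerobipuundijg.
Rule 4 (final cluster simplification): /g/ is the second consonant of a word-final cluster /jg/, so it deletes. /poxerobipuundijg/ → poxerobipuundij.

poxerobipuundij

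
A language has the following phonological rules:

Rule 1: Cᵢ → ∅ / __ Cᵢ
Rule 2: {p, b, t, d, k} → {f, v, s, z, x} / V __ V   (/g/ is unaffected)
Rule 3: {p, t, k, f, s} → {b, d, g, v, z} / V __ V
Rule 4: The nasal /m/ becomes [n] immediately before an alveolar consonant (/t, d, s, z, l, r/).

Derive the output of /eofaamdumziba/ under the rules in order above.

Rule 1 (degemination): no segment meets the environment; /eofaamdumziba/ is unchanged.
Rule 2 (intervocalic spirantization): /b/ is a stop between vowels /i/ and /a/, so it spirantizes to the fricative [v]. /eofaamdumziba/ → eofaamdumziva.
Rule 3 (intervocalic voicing): /f/ is a voiceless obstruent between vowels /o/ and /a/, so it voices to [v]. /eofaamdumziva/ → eovaamdumziva.
Rule 4 (nasal place assimilation): /m/ precedes the alveolar consonant /d/, so it assimilates in place to [n]. /m/ precedes the alveolar consonant /z/, so it assimilates in place to [n]. /eovaamdumziva/ → eovaandunziva.

eovaandunziva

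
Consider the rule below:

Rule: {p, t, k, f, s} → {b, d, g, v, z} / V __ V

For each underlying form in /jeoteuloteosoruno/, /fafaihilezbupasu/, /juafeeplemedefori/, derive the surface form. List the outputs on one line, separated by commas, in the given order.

/jeoteuloteosoruno/: /t/ is a voiceless obstruent between vowels /o/ and /e/, so it voices to [d]. /t/ is a voiceless obstruent between vowels /o/ and /e/, so it voices to [d]. /s/ is a voiceless obstruent between vowels /o/ and /o/, so it voices to [z]. → [jeodeulodeozoruno].
/fafaihilezbupasu/: /f/ is a voiceless obstruent between vowels /a/ and /a/, so it voices to [v]. /p/ is a voiceless obstruent between vowels /u/ and /a/, so it voices to [b]. /s/ is a voiceless obstruent between vowels /a/ and /u/, so it voices to [z]. → [favaihilezbubazu].
/juafeeplemedefori/: /f/ is a voiceless obstruent between vowels /a/ and /e/, so it voices to [v]. /f/ is a voiceless obstruent between vowels /e/ and /o/, so it voices to [v]. → [juaveeplemedevori].

jeodeulodeozoruno, favaihilezbubazu, juaveeplemedevori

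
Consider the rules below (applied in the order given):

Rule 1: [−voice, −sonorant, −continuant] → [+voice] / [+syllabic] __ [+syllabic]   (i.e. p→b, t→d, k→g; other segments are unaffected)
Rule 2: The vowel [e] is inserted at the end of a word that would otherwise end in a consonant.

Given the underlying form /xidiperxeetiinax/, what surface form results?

xidiberxeediinaxe

Rule 1 (intervocalic voicing): /p/ is a voiceless stop between vowels /i/ and /e/, so it voices to [b]. /t/ is a voiceless stop between vowels /e/ and /i/, so it voices to [d]. /xidiperxeetiinax/ → xidiberxeediinax.
Rule 2 (final e-epenthesis): the form ends in the consonant /x/, so [e] is inserted word-finally. /xidiberxeediinax/ → xidiberxeediinaxe.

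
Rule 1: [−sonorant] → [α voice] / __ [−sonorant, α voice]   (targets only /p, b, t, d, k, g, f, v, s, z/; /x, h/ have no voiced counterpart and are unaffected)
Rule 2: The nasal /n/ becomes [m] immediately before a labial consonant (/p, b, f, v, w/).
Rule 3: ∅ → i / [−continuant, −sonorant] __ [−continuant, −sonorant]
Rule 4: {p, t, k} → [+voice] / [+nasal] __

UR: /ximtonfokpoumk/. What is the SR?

ximdomfokipoumg

Rule 1 (regressive voicing assimilation): no segment meets the environment; /ximtonfokpoumk/ is unchanged.
Rule 2 (nasal place assimilation): /n/ precedes the labial consonant /f/, so it assimilates in place to [m]. /ximtonfokpoumk/ → ximtomfokpoumk.
Rule 3 (stop-cluster i-epenthesis): /k/ and /p/ form a stop–stop cluster, so [i] is inserted between them. /ximtomfokpoumk/ → ximtomfokipoumk.
Rule 4 (post-nasal voicing): /t/ is a voiceless stop immediately after the nasal /m/, so it voices to [d]. /k/ is a voiceless stop immediately after the nasal /m/, so it voices to [g]. /ximtomfokipoumk/ → ximdomfokipoumg.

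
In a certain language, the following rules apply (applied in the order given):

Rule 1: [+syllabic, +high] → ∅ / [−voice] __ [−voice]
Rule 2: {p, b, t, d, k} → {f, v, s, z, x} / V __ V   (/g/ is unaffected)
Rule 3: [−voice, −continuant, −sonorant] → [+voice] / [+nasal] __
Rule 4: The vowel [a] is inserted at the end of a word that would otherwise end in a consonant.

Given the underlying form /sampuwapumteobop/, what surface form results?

Rule 1 (high vowel syncope): no segment meets the environment; /sampuwapumteobop/ is unchanged.
Rule 2 (intervocalic spirantization): /p/ is a stop between vowels /a/ and /u/, so it spirantizes to the fricative [f]. /b/ is a stop between vowels /o/ and /o/, so it spirantizes to the fricative [v]. /sampuwapumteobop/ → sampuwafumteovop.
Rule 3 (post-nasal voicing): /p/ is a voiceless stop immediately after the nasal /m/, so it voices to [b]. /t/ is a voiceless stop immediately after the nasal /m/, so it voices to [d]. /sampuwafumteovop/ → sambuwafumdeovop.
Rule 4 (final a-epenthesis): the form ends in the consonant /p/, so [a] is inserted word-finally. /sambuwafumdeovop/ → sambuwafumdeovopa.

sambuwafumdeovopa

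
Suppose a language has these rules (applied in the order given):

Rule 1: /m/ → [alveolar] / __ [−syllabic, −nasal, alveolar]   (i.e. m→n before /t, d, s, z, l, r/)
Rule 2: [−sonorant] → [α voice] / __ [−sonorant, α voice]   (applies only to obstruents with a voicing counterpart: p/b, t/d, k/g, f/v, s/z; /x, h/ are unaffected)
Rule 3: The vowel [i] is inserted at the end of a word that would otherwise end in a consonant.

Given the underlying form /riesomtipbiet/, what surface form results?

riesontibbieti

Rule 1 (nasal place assimilation): /m/ precedes the alveolar consonant /t/, so it assimilates in place to [n]. /riesomtipbiet/ → riesontipbiet.
Rule 2 (regressive voicing assimilation): /p/ precedes the voiced obstruent /b/, so it voices to [b] by assimilation. /riesontipbiet/ → riesontibbiet.
Rule 3 (final i-epenthesis): the form ends in the consonant /t/, so [i] is inserted word-finally. /riesontibbiet/ → riesontibbieti.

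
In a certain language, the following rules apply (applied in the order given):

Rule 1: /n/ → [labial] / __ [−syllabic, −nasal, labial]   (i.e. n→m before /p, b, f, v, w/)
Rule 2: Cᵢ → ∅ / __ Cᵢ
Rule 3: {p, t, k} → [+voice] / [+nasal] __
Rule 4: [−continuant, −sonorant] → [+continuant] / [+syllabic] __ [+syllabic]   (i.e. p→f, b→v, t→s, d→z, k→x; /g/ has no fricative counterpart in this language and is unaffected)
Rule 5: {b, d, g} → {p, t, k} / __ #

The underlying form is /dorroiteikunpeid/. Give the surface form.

doroiseixumbeit

Rule 1 (nasal place assimilation): /n/ precedes the labial consonant /p/, so it assimilates in place to [m]. /dorroiteikunpeid/ → dorroiteikumpeid.
Rule 2 (degemination): /rr/ is a geminate; the first /r/ deletes. /dorroiteikumpeid/ → doroiteikumpeid.
Rule 3 (post-nasal voicing): /p/ is a voiceless stop immediately after the nasal /m/, so it voices to [b]. /doroiteikumpeid/ → doroiteikumbeid.
Rule 4 (intervocalic spirantization): /t/ is a stop between vowels /i/ and /e/, so it spirantizes to the fricative [s]. /k/ is a stop between vowels /i/ and /u/, so it spirantizes to the fricative [x]. /doroiteikumbeid/ → doroiseixumbeid.
Rule 5 (final devoicing): /d/ is a voiced stop in word-final position, so it devoices to [t]. /doroiseixumbeid/ → doroiseixumbeit.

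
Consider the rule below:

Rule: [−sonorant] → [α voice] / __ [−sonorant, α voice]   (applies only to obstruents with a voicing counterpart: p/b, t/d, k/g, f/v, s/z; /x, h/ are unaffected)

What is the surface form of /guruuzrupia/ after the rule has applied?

No segment of /guruuzrupia/ meets the structural description of the rule, so the form surfaces unchanged.

guruuzrupia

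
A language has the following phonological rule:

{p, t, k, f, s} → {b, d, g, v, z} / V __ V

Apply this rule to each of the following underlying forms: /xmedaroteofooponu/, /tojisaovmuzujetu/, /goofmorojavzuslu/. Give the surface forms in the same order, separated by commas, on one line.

/xmedaroteofooponu/: /t/ is a voiceless obstruent between vowels /o/ and /e/, so it voices to [d]. /f/ is a voiceless obstruent between vowels /o/ and /o/, so it voices to [v]. /p/ is a voiceless obstruent between vowels /o/ and /o/, so it voices to [b]. → [xmedarodeovoobonu].
/tojisaovmuzujetu/: /s/ is a voiceless obstruent between vowels /i/ and /a/, so it voices to [z]. /t/ is a voiceless obstruent between vowels /e/ and /u/, so it voices to [d]. → [tojizaovmuzujedu].
/goofmorojavzuslu/: the rule's environment is not met; surfaces unchanged as [goofmorojavzuslu].

xmedarodeovoobonu, tojizaovmuzujedu, goofmorojavzuslu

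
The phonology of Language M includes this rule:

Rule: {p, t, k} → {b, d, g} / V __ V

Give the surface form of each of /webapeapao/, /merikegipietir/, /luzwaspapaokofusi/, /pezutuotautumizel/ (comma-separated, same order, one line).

webabeabao, merigegibiedir, luzwaspabaogofusi, pezuduodaudumizel

/webapeapao/: /p/ is a voiceless stop between vowels /a/ and /e/, so it voices to [b]. /p/ is a voiceless stop between vowels /a/ and /a/, so it voices to [b]. → [webabeabao].
/merikegipietir/: /k/ is a voiceless stop between vowels /i/ and /e/, so it voices to [g]. /p/ is a voiceless stop between vowels /i/ and /i/, so it voices to [b]. /t/ is a voiceless stop between vowels /e/ and /i/, so it voices to [d]. → [merigegibiedir].
/luzwaspapaokofusi/: /p/ is a voiceless stop between vowels /a/ and /a/, so it voices to [b]. /k/ is a voiceless stop between vowels /o/ and /o/, so it voices to [g]. → [luzwaspabaogofusi].
/pezutuotautumizel/: /t/ is a voiceless stop between vowels /u/ and /u/, so it voices to [d]. /t/ is a voiceless stop between vowels /o/ and /a/, so it voices to [d]. /t/ is a voiceless stop between vowels /u/ and /u/, so it voices to [d]. → [pezuduodaudumizel].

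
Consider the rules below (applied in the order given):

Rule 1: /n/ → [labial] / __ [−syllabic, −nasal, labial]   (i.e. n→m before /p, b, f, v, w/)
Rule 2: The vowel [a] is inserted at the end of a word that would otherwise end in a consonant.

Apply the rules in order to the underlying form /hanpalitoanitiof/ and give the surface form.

hampalitoanitiofa

Rule 1 (nasal place assimilation): /n/ precedes the labial consonant /p/, so it assimilates in place to [m]. /hanpalitoanitiof/ → hampalitoanitiof.
Rule 2 (final a-epenthesis): the form ends in the consonant /f/, so [a] is inserted word-finally. /hampalitoanitiof/ → hampalitoanitiofa.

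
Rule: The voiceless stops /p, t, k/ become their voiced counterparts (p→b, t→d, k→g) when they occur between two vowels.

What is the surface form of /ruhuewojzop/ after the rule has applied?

ruhuewojzop

No segment of /ruhuewojzop/ meets the structural description of the rule, so the form surfaces unchanged.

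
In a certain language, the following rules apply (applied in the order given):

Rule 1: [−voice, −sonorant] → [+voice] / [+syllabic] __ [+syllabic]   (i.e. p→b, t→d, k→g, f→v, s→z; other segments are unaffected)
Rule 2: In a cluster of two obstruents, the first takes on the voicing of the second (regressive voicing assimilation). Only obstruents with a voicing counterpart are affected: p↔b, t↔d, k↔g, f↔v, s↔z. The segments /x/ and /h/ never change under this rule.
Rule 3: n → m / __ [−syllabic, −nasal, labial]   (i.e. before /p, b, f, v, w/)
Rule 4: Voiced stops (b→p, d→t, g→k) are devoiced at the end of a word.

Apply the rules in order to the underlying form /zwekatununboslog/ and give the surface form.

zwegadunumboslok

Rule 1 (intervocalic voicing): /k/ is a voiceless obstruent between vowels /e/ and /a/, so it voices to [g]. /t/ is a voiceless obstruent between vowels /a/ and /u/, so it voices to [d]. /zwekatununboslog/ → zwegadununboslog.
Rule 2 (regressive voicing assimilation): no segment meets the environment; /zwegadununboslog/ is unchanged.
Rule 3 (nasal place assimilation): /n/ precedes the labial consonant /b/, so it assimilates in place to [m]. /zwegadununboslog/ → zwegadunumboslog.
Rule 4 (final devoicing): /g/ is a voiced stop in word-final position, so it devoices to [k]. /zwegadunumboslog/ → zwegadunumboslok.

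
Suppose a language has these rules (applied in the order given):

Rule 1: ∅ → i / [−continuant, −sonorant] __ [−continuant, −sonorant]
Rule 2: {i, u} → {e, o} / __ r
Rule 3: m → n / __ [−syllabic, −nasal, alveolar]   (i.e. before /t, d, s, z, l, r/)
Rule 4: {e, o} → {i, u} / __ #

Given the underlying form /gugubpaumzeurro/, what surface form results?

Rule 1 (stop-cluster i-epenthesis): /b/ and /p/ form a stop–stop cluster, so [i] is inserted between them. /gugubpaumzeurro/ → gugubipaumzeurro.
Rule 2 (pre-rhotic lowering): /u/ is a high vowel immediately before /r/, so it lowers to [o]. /gugubipaumzeurro/ → gugubipaumzeorro.
Rule 3 (nasal place assimilation): /m/ precedes the alveolar consonant /z/, so it assimilates in place to [n]. /gugubipaumzeorro/ → gugubipaunzeorro.
Rule 4 (final vowel raising): /o/ is a mid vowel in word-final position, so it raises to [u]. /gugubipaunzeorro/ → gugubipaunzeorru.

gugubipaunzeorru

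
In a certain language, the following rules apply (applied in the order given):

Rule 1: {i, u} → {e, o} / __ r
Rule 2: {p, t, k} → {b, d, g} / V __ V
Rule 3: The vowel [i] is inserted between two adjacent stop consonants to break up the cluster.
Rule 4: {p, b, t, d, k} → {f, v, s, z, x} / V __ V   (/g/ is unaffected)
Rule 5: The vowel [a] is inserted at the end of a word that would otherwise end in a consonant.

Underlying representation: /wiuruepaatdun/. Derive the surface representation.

Rule 1 (pre-rhotic lowering): /u/ is a high vowel immediately before /r/, so it lowers to [o]. /wiuruepaatdun/ → wioruepaatdun.
Rule 2 (intervocalic voicing): /p/ is a voiceless stop between vowels /e/ and /a/, so it voices to [b]. /wioruepaatdun/ → wioruebaatdun.
Rule 3 (stop-cluster i-epenthesis): /t/ and /d/ form a stop–stop cluster, so [i] is inserted between them. /wioruebaatdun/ → wioruebaatidun.
Rule 4 (intervocalic spirantization): /b/ is a stop between vowels /e/ and /a/, so it spirantizes to the fricative [v]. /t/ is a stop between vowels /a/ and /i/, so it spirantizes to the fricative [s]. /d/ is a stop between vowels /i/ and /u/, so it spirantizes to the fricative [z]. /wioruebaatidun/ → wioruevaasizun.
Rule 5 (final a-epenthesis): the form ends in the consonant /n/, so [a] is inserted word-finally. /wioruevaasizun/ → wioruevaasizuna.

wioruevaasizuna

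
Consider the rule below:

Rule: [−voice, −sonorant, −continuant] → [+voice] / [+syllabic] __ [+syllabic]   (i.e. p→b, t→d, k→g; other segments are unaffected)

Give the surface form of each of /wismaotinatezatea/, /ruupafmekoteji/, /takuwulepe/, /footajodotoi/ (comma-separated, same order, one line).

/wismaotinatezatea/: /t/ is a voiceless stop between vowels /o/ and /i/, so it voices to [d]. /t/ is a voiceless stop between vowels /a/ and /e/, so it voices to [d]. /t/ is a voiceless stop between vowels /a/ and /e/, so it voices to [d]. → [wismaodinadezadea].
/ruupafmekoteji/: /p/ is a voiceless stop between vowels /u/ and /a/, so it voices to [b]. /k/ is a voiceless stop between vowels /e/ and /o/, so it voices to [g]. /t/ is a voiceless stop between vowels /o/ and /e/, so it voices to [d]. → [ruubafmegodeji].
/takuwulepe/: /k/ is a voiceless stop between vowels /a/ and /u/, so it voices to [g]. /p/ is a voiceless stop between vowels /e/ and /e/, so it voices to [b]. → [taguwulebe].
/footajodotoi/: /t/ is a voiceless stop between vowels /o/ and /a/, so it voices to [d]. /t/ is a voiceless stop between vowels /o/ and /o/, so it voices to [d]. → [foodajododoi].

wismaodinadezadea, ruubafmegodeji, taguwulebe, foodajododoi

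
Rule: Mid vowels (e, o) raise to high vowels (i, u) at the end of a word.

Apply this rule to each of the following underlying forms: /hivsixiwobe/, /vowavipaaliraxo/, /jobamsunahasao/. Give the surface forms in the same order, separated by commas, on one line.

hivsixiwobi, vowavipaaliraxu, jobamsunahasau

/hivsixiwobe/: /e/ is a mid vowel in word-final position, so it raises to [i]. → [hivsixiwobi].
/vowavipaaliraxo/: /o/ is a mid vowel in word-final position, so it raises to [u]. → [vowavipaaliraxu].
/jobamsunahasao/: /o/ is a mid vowel in word-final position, so it raises to [u]. → [jobamsunahasau].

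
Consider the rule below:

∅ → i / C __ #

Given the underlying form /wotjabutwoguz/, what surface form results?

the form ends in the consonant /z/, so [i] is inserted word-finally.
Surface form: [wotjabutwoguzi].

wotjabutwoguzi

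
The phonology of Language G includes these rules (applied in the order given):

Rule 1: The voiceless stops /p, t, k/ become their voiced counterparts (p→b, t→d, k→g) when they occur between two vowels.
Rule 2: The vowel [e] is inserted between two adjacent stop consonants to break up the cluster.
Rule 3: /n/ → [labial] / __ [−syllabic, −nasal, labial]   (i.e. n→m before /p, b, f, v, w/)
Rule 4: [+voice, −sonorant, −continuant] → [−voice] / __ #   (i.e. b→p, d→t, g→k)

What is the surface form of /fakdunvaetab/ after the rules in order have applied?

fakedumvaedap

Rule 1 (intervocalic voicing): /t/ is a voiceless stop between vowels /e/ and /a/, so it voices to [d]. /fakdunvaetab/ → fakdunvaedab.
Rule 2 (stop-cluster e-epenthesis): /k/ and /d/ form a stop–stop cluster, so [e] is inserted between them. /fakdunvaedab/ → fakedunvaedab.
Rule 3 (nasal place assimilation): /n/ precedes the labial consonant /v/, so it assimilates in place to [m]. /fakedunvaedab/ → fakedumvaedab.
Rule 4 (final devoicing): /b/ is a voiced stop in word-final position, so it devoices to [p]. /fakedumvaedab/ → fakedumvaedap.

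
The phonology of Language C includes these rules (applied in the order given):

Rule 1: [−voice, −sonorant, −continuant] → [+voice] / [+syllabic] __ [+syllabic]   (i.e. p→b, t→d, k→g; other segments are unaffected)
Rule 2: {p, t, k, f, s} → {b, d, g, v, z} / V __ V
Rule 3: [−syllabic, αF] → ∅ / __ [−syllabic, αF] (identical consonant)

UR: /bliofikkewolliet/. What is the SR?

bliovikewoliet

Rule 1 (intervocalic voicing): no segment meets the environment; /bliofikkewolliet/ is unchanged.
Rule 2 (intervocalic voicing): /f/ is a voiceless obstruent between vowels /o/ and /i/, so it voices to [v]. /bliofikkewolliet/ → bliovikkewolliet.
Rule 3 (degemination): /kk/ is a geminate; the first /k/ deletes. /ll/ is a geminate; the first /l/ deletes. /bliovikkewolliet/ → bliovikewoliet.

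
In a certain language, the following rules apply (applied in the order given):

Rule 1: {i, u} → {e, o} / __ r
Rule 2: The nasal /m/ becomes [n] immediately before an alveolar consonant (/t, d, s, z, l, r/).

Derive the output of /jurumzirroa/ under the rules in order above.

Rule 1 (pre-rhotic lowering): /u/ is a high vowel immediately before /r/, so it lowers to [o]. /i/ is a high vowel immediately before /r/, so it lowers to [e]. /jurumzirroa/ → jorumzerroa.
Rule 2 (nasal place assimilation): /m/ precedes the alveolar consonant /z/, so it assimilates in place to [n]. /jorumzerroa/ → jorunzerroa.

jorunzerroa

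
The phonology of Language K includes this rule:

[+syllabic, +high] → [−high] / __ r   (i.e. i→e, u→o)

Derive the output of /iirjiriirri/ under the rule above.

/i/ is a high vowel immediately before /r/, so it lowers to [e].
/i/ is a high vowel immediately before /r/, so it lowers to [e].
/i/ is a high vowel immediately before /r/, so it lowers to [e].
The other instances of /i/ do not occur in the required environment and remain unchanged.
Surface form: [ierjerierri].

ierjerierri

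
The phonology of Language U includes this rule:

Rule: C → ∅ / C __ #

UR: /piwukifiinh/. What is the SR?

piwukifiin

/h/ is the second consonant of a word-final cluster /nh/, so it deletes.
The other instances of /p/, /w/, /k/, /f/, /n/ do not occur in the required environment and remain unchanged.
Surface form: [piwukifiin].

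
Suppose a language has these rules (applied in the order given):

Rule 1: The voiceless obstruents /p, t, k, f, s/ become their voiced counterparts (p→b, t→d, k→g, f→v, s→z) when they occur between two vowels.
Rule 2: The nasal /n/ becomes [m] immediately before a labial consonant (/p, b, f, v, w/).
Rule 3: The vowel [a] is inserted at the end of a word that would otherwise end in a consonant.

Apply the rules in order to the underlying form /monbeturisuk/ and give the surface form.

Rule 1 (intervocalic voicing): /t/ is a voiceless obstruent between vowels /e/ and /u/, so it voices to [d]. /s/ is a voiceless obstruent between vowels /i/ and /u/, so it voices to [z]. /monbeturisuk/ → monbedurizuk.
Rule 2 (nasal place assimilation): /n/ precedes the labial consonant /b/, so it assimilates in place to [m]. /monbedurizuk/ → mombedurizuk.
Rule 3 (final a-epenthesis): the form ends in the consonant /k/, so [a] is inserted word-finally. /mombedurizuk/ → mombedurizuka.

mombedurizuka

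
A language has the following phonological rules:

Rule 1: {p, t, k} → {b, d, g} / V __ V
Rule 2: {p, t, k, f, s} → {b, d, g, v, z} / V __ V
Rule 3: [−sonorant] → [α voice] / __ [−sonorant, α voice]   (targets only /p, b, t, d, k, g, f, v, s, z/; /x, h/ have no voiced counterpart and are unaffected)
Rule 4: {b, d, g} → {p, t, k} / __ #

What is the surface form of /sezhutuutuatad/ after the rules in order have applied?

Rule 1 (intervocalic voicing): /t/ is a voiceless stop between vowels /u/ and /u/, so it voices to [d]. /t/ is a voiceless stop between vowels /u/ and /u/, so it voices to [d]. /t/ is a voiceless stop between vowels /a/ and /a/, so it voices to [d]. /sezhutuutuatad/ → sezhuduuduadad.
Rule 2 (intervocalic voicing): no segment meets the environment; /sezhuduuduadad/ is unchanged.
Rule 3 (regressive voicing assimilation): /z/ precedes the voiceless obstruent /h/, so it devoices to [s] by assimilation. /sezhuduuduadad/ → seshuduuduadad.
Rule 4 (final devoicing): /d/ is a voiced stop in word-final position, so it devoices to [t]. /seshuduuduadad/ → seshuduuduadat.

seshuduuduadat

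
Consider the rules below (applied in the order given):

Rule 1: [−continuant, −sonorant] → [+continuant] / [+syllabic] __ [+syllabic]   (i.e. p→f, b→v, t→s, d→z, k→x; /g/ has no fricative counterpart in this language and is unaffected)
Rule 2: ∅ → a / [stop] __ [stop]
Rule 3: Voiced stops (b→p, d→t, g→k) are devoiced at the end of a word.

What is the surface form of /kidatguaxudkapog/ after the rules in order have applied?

kizataguaxudakafok

Rule 1 (intervocalic spirantization): /d/ is a stop between vowels /i/ and /a/, so it spirantizes to the fricative [z]. /p/ is a stop between vowels /a/ and /o/, so it spirantizes to the fricative [f]. /kidatguaxudkapog/ → kizatguaxudkafog.
Rule 2 (stop-cluster a-epenthesis): /t/ and /g/ form a stop–stop cluster, so [a] is inserted between them. /d/ and /k/ form a stop–stop cluster, so [a] is inserted between them. /kizatguaxudkafog/ → kizataguaxudakafog.
Rule 3 (final devoicing): /g/ is a voiced stop in word-final position, so it devoices to [k]. /kizataguaxudakafog/ → kizataguaxudakafok.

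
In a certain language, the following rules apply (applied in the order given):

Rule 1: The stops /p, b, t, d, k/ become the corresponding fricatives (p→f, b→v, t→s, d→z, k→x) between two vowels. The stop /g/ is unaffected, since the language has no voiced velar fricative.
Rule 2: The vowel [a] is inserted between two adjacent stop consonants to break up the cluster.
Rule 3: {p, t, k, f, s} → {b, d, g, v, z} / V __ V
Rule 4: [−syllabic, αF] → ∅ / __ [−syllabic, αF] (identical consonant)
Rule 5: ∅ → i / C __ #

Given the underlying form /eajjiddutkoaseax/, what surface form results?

eajidadudagoazeaxi

Rule 1 (intervocalic spirantization): no segment meets the environment; /eajjiddutkoaseax/ is unchanged.
Rule 2 (stop-cluster a-epenthesis): /d/ and /d/ form a stop–stop cluster, so [a] is inserted between them. /t/ and /k/ form a stop–stop cluster, so [a] is inserted between them. /eajjiddutkoaseax/ → eajjidadutakoaseax.
Rule 3 (intervocalic voicing): /t/ is a voiceless obstruent between vowels /u/ and /a/, so it voices to [d]. /k/ is a voiceless obstruent between vowels /a/ and /o/, so it voices to [g]. /s/ is a voiceless obstruent between vowels /a/ and /e/, so it voices to [z]. /eajjidadutakoaseax/ → eajjidadudagoazeax.
Rule 4 (degemination): /jj/ is a geminate; the first /j/ deletes. /eajjidadudagoazeax/ → eajidadudagoazeax.
Rule 5 (final i-epenthesis): the form ends in the consonant /x/, so [i] is inserted word-finally. /eajidadudagoazeax/ → eajidadudagoazeaxi.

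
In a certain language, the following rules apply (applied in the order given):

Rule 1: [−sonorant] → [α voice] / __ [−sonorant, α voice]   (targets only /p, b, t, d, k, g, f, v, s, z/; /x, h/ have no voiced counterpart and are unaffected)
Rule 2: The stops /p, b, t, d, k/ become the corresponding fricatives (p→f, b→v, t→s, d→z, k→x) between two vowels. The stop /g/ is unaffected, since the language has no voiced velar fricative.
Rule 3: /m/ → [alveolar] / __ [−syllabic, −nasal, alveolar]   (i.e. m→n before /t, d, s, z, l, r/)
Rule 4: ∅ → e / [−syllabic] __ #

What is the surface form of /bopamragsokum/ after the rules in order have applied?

bofanraksoxume

Rule 1 (regressive voicing assimilation): /g/ precedes the voiceless obstruent /s/, so it devoices to [k] by assimilation. /bopamragsokum/ → bopamraksokum.
Rule 2 (intervocalic spirantization): /p/ is a stop between vowels /o/ and /a/, so it spirantizes to the fricative [f]. /k/ is a stop between vowels /o/ and /u/, so it spirantizes to the fricative [x]. /bopamraksokum/ → bofamraksoxum.
Rule 3 (nasal place assimilation): /m/ precedes the alveolar consonant /r/, so it assimilates in place to [n]. /bofamraksoxum/ → bofanraksoxum.
Rule 4 (final e-epenthesis): the form ends in the consonant /m/, so [e] is inserted word-finally. /bofanraksoxum/ → bofanraksoxume.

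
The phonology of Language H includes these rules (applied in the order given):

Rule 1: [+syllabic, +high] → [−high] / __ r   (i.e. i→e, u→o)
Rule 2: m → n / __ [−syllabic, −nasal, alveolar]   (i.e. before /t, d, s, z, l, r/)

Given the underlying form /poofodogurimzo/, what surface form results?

Rule 1 (pre-rhotic lowering): /u/ is a high vowel immediately before /r/, so it lowers to [o]. /poofodogurimzo/ → poofodogorimzo.
Rule 2 (nasal place assimilation): /m/ precedes the alveolar consonant /z/, so it assimilates in place to [n]. /poofodogorimzo/ → poofodogorinzo.

poofodogorinzo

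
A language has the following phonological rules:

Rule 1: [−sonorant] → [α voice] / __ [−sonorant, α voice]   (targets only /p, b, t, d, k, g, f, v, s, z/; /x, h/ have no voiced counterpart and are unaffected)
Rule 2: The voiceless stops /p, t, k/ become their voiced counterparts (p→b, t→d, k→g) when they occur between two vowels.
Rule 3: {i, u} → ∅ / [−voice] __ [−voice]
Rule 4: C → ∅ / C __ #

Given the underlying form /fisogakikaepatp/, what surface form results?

Rule 1 (regressive voicing assimilation): no segment meets the environment; /fisogakikaepatp/ is unchanged.
Rule 2 (intervocalic voicing): /k/ is a voiceless stop between vowels /a/ and /i/, so it voices to [g]. /k/ is a voiceless stop between vowels /i/ and /a/, so it voices to [g]. /p/ is a voiceless stop between vowels /e/ and /a/, so it voices to [b]. /fisogakikaepatp/ → fisogagigaebatp.
Rule 3 (high vowel syncope): /i/ is a high vowel flanked by voiceless consonants /f/ and /s/, so it deletes. /fisogagigaebatp/ → fsogagigaebatp.
Rule 4 (final cluster simplification): /p/ is the second consonant of a word-final cluster /tp/, so it deletes. /fsogagigaebatp/ → fsogagigaebat.

fsogagigaebat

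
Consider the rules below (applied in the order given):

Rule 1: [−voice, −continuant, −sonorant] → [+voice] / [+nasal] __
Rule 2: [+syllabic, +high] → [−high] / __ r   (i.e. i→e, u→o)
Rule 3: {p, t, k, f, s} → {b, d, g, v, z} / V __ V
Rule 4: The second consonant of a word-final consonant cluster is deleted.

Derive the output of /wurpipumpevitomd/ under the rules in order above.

Rule 1 (post-nasal voicing): /p/ is a voiceless stop immediately after the nasal /m/, so it voices to [b]. /wurpipumpevitomd/ → wurpipumbevitomd.
Rule 2 (pre-rhotic lowering): /u/ is a high vowel immediately before /r/, so it lowers to [o]. /wurpipumbevitomd/ → worpipumbevitomd.
Rule 3 (intervocalic voicing): /p/ is a voiceless obstruent between vowels /i/ and /u/, so it voices to [b]. /t/ is a voiceless obstruent between vowels /i/ and /o/, so it voices to [d]. /worpipumbevitomd/ → worpibumbevidomd.
Rule 4 (final cluster simplification): /d/ is the second consonant of a word-final cluster /md/, so it deletes. /worpibumbevidomd/ → worpibumbevidom.

worpibumbevidom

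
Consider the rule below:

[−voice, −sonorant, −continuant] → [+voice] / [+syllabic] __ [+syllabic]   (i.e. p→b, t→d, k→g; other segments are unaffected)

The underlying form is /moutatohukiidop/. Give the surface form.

/t/ is a voiceless stop between vowels /u/ and /a/, so it voices to [d].
/t/ is a voiceless stop between vowels /a/ and /o/, so it voices to [d].
/k/ is a voiceless stop between vowels /u/ and /i/, so it voices to [g].
The other instance of /p/ does not occur in the required environment and remains unchanged.
Surface form: [moudadohugiidop].

moudadohugiidop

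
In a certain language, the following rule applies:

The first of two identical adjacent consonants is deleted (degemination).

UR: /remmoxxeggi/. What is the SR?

remoxegi

/mm/ is a geminate; the first /m/ deletes.
/xx/ is a geminate; the first /x/ deletes.
/gg/ is a geminate; the first /g/ deletes.
The other instances of /r/, /m/, /x/, /g/ do not occur in the required environment and remain unchanged.
Surface form: [remoxegi].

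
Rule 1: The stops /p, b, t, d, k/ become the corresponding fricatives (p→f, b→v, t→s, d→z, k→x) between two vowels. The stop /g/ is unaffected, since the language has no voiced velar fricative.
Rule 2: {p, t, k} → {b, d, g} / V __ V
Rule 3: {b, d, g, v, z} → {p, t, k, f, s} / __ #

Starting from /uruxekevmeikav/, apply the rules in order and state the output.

Rule 1 (intervocalic spirantization): /k/ is a stop between vowels /e/ and /e/, so it spirantizes to the fricative [x]. /k/ is a stop between vowels /i/ and /a/, so it spirantizes to the fricative [x]. /uruxekevmeikav/ → uruxexevmeixav.
Rule 2 (intervocalic voicing): no segment meets the environment; /uruxexevmeixav/ is unchanged.
Rule 3 (final devoicing): /v/ is a voiced obstruent in word-final position, so it devoices to [f]. /uruxexevmeixav/ → uruxexevmeixaf.

uruxexevmeixaf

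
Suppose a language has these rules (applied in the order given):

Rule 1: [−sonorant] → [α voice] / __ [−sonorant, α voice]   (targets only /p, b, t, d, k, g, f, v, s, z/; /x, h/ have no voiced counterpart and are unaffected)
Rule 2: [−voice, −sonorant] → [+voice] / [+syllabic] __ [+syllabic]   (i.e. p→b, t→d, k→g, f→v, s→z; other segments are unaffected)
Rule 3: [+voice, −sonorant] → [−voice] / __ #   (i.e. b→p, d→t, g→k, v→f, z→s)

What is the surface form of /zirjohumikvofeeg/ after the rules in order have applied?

zirjohumigvoveek

Rule 1 (regressive voicing assimilation): /k/ precedes the voiced obstruent /v/, so it voices to [g] by assimilation. /zirjohumikvofeeg/ → zirjohumigvofeeg.
Rule 2 (intervocalic voicing): /f/ is a voiceless obstruent between vowels /o/ and /e/, so it voices to [v]. /zirjohumigvofeeg/ → zirjohumigvoveeg.
Rule 3 (final devoicing): /g/ is a voiced obstruent in word-final position, so it devoices to [k]. /zirjohumigvoveeg/ → zirjohumigvoveek.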